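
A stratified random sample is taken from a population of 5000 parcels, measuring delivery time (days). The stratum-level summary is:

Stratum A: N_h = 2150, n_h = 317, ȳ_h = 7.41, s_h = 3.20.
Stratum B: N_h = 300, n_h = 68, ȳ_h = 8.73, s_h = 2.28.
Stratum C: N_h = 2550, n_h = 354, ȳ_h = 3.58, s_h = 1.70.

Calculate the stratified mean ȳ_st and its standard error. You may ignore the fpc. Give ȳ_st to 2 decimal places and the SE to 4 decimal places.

ȳ_st = Σ W_h ȳ_h = (2150·7.41 + 300·8.73 + 2550·3.58)/5000 = 5.53590
V̂(ȳ_st) = Σ W_h² s_h²/n_h, with W_h = N_h/N and N = 5000:
  stratum A: (2150/5000)²·3.20²/317 = 0.00597279
  stratum B: (300/5000)²·2.28²/68 = 0.000275209
  stratum C: (2550/5000)²·1.70²/354 = 0.00212342
V̂(ȳ_st) = 0.00837142
SE(ȳ_st) = √0.00837142 = 0.0914955

ȳ_st ≈ 5.54, SE ≈ 0.0915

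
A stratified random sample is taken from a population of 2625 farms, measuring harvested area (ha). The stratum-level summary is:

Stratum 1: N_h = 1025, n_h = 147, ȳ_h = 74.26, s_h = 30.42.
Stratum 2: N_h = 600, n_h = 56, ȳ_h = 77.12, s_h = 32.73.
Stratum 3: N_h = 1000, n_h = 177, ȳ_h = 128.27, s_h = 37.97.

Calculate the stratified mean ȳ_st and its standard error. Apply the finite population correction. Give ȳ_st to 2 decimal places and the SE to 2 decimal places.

ȳ_st ≈ 95.49, SE ≈ 1.64

ȳ_st = Σ W_h ȳ_h = (1025·74.26 + 600·77.12 + 1000·128.27)/2625 = 95.48895
V̂(ȳ_st) = Σ W_h² (1 − n_h/N_h) s_h²/n_h, with W_h = N_h/N and N = 2625:
  stratum 1: (1025/2625)²·(1 − 147/1025)·30.42²/147 = 0.822169
  stratum 2: (600/2625)²·(1 − 56/600)·32.73²/56 = 0.90614
  stratum 3: (1000/2625)²·(1 − 177/1000)·37.97²/177 = 0.972857
V̂(ȳ_st) = 2.70117
SE(ȳ_st) = √2.70117 = 1.64352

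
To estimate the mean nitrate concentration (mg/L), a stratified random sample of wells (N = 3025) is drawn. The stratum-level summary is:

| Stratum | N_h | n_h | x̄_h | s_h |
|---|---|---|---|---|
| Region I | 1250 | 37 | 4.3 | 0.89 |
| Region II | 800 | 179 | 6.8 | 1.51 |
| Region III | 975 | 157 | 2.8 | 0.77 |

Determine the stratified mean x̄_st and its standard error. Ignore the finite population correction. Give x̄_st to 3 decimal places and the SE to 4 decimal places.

x̄_st ≈ 4.478, SE ≈ 0.0703

x̄_st = Σ W_h x̄_h = (1250·4.3 + 800·6.8 + 975·2.8)/3025 = 4.47769
V̂(x̄_st) = Σ W_h² s_h²/n_h, with W_h = N_h/N and N = 3025:
  stratum Region I: (1250/3025)²·0.89²/37 = 0.00365551
  stratum Region II: (800/3025)²·1.51²/179 = 0.000890902
  stratum Region III: (975/3025)²·0.77²/157 = 0.00039232
V̂(x̄_st) = 0.00493873
SE(x̄_st) = √0.00493873 = 0.0702761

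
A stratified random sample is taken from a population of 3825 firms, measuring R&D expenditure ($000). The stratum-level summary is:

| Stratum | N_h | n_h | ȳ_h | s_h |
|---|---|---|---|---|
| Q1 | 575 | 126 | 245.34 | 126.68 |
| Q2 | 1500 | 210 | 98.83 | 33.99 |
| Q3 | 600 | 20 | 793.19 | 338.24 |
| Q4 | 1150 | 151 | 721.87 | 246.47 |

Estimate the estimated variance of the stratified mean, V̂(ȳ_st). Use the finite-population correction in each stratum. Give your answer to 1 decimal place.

V̂(ȳ_st) = Σ W_h² (1 − n_h/N_h) s_h²/n_h, with W_h = N_h/N and N = 3825:
  stratum Q1: (575/3825)²·(1 − 126/575)·126.68²/126 = 2.24749
  stratum Q2: (1500/3825)²·(1 − 210/1500)·33.99²/210 = 0.727614
  stratum Q3: (600/3825)²·(1 − 20/600)·338.24²/20 = 136.062
  stratum Q4: (1150/3825)²·(1 − 151/1150)·246.47²/151 = 31.5901
V̂(ȳ_st) = 170.627

V̂(ȳ_st) ≈ 170.6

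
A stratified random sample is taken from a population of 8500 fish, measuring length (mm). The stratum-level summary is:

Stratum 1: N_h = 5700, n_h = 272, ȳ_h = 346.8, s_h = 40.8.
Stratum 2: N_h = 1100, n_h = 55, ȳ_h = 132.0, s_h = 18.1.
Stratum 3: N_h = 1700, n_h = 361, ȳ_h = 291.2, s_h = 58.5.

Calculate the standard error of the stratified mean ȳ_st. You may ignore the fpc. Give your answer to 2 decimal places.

V̂(ȳ_st) = Σ W_h² s_h²/n_h, with W_h = N_h/N and N = 8500:
  stratum 1: (5700/8500)²·40.8²/272 = 2.75209
  stratum 2: (1100/8500)²·18.1²/55 = 0.0997567
  stratum 3: (1700/8500)²·58.5²/361 = 0.379197
V̂(ȳ_st) = 3.23105
SE(ȳ_st) = √3.23105 = 1.79751

SE(ȳ_st) ≈ 1.80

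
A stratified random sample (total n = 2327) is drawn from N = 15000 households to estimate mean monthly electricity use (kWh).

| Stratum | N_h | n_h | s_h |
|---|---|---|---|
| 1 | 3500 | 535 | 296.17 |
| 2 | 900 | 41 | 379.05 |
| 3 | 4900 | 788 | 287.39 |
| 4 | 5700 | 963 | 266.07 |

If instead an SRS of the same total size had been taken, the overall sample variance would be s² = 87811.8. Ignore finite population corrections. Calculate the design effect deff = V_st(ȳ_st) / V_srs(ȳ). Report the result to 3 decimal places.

deff ≈ 1.149

V̂(ȳ_st) = Σ W_h² s_h²/n_h, with W_h = N_h/N and N = 15000:
  stratum 1: (3500/15000)²·296.17²/535 = 8.92651
  stratum 2: (900/15000)²·379.05²/41 = 12.6157
  stratum 3: (4900/15000)²·287.39²/788 = 11.1848
  stratum 4: (5700/15000)²·266.07²/963 = 10.6153
V_st = 43.3423
V_srs = s²/n = 87811.8/2327 = 37.7361
deff = V_st / V_srs = 43.3423/37.7361 = 1.1486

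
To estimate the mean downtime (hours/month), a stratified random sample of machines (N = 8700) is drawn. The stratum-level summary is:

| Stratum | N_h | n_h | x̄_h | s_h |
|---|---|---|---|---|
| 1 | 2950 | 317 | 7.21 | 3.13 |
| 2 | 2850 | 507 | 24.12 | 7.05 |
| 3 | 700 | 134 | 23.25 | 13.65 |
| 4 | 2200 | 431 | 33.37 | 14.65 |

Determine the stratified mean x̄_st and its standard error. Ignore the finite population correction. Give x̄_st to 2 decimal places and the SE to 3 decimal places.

x̄_st = Σ W_h x̄_h = (2950·7.21 + 2850·24.12 + 700·23.25 + 2200·33.37)/8700 = 20.65523
V̂(x̄_st) = Σ W_h² s_h²/n_h, with W_h = N_h/N and N = 8700:
  stratum 1: (2950/8700)²·3.13²/317 = 0.00355333
  stratum 2: (2850/8700)²·7.05²/507 = 0.0105201
  stratum 3: (700/8700)²·13.65²/134 = 0.00900157
  stratum 4: (2200/8700)²·14.65²/431 = 0.0318423
V̂(x̄_st) = 0.0549174
SE(x̄_st) = √0.0549174 = 0.234345

x̄_st ≈ 20.66, SE ≈ 0.234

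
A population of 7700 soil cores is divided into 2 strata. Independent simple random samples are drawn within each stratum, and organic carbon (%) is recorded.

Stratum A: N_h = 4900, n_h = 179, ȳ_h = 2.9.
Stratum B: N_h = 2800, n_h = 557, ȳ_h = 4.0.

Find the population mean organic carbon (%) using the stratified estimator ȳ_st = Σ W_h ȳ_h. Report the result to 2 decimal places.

N = Σ N_h = 7700. Stratum weights W_h = N_h/N.
ȳ_st = (4900·2.9 + 2800·4.0) / 7700 = 3.3000

ȳ_st ≈ 3.30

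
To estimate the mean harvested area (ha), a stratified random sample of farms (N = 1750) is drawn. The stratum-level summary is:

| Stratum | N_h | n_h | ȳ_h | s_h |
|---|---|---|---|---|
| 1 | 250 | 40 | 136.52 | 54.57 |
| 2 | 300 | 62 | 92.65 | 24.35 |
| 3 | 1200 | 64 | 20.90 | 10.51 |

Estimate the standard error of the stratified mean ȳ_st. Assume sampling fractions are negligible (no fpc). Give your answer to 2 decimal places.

SE(ȳ_st) ≈ 1.62

V̂(ȳ_st) = Σ W_h² s_h²/n_h, with W_h = N_h/N and N = 1750:
  stratum 1: (250/1750)²·54.57²/40 = 1.51933
  stratum 2: (300/1750)²·24.35²/62 = 0.281043
  stratum 3: (1200/1750)²·10.51²/64 = 0.811544
V̂(ȳ_st) = 2.61192
SE(ȳ_st) = √2.61192 = 1.61614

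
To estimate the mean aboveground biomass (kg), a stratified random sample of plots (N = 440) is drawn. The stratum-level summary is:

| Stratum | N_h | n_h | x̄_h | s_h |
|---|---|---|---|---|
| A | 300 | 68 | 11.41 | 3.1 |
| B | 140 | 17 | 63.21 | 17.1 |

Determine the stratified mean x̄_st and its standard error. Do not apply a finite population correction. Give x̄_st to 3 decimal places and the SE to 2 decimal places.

x̄_st ≈ 27.892, SE ≈ 1.34

x̄_st = Σ W_h x̄_h = (300·11.41 + 140·63.21)/440 = 27.89182
V̂(x̄_st) = Σ W_h² s_h²/n_h, with W_h = N_h/N and N = 440:
  stratum A: (300/440)²·3.1²/68 = 0.0656979
  stratum B: (140/440)²·17.1²/17 = 1.74138
V̂(x̄_st) = 1.80708
SE(x̄_st) = √1.80708 = 1.34428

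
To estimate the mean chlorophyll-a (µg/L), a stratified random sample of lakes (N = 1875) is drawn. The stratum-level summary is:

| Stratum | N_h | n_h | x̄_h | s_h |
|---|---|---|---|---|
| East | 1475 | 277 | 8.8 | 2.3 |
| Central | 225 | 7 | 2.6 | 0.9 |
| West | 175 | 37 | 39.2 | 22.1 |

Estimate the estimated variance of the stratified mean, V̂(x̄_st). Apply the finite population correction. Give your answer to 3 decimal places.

V̂(x̄_st) = Σ W_h² (1 − n_h/N_h) s_h²/n_h, with W_h = N_h/N and N = 1875:
  stratum East: (1475/1875)²·(1 − 277/1475)·2.3²/277 = 0.00959892
  stratum Central: (225/1875)²·(1 − 7/225)·0.9²/7 = 0.00161445
  stratum West: (175/1875)²·(1 − 37/175)·22.1²/37 = 0.0906771
V̂(x̄_st) = 0.10189

V̂(x̄_st) ≈ 0.102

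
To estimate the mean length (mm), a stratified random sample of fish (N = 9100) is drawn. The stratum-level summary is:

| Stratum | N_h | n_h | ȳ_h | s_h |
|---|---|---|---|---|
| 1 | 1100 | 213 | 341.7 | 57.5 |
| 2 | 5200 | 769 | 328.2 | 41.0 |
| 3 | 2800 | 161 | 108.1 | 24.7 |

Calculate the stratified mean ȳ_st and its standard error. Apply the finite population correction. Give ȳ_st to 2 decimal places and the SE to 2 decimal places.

ȳ_st = Σ W_h ȳ_h = (1100·341.7 + 5200·328.2 + 2800·108.1)/9100 = 262.10879
V̂(ȳ_st) = Σ W_h² (1 − n_h/N_h) s_h²/n_h, with W_h = N_h/N and N = 9100:
  stratum 1: (1100/9100)²·(1 − 213/1100)·57.5²/213 = 0.18289
  stratum 2: (5200/9100)²·(1 − 769/5200)·41.0²/769 = 0.608224
  stratum 3: (2800/9100)²·(1 − 161/2800)·24.7²/161 = 0.338129
V̂(ȳ_st) = 1.12924
SE(ȳ_st) = √1.12924 = 1.06266

ȳ_st ≈ 262.11, SE ≈ 1.06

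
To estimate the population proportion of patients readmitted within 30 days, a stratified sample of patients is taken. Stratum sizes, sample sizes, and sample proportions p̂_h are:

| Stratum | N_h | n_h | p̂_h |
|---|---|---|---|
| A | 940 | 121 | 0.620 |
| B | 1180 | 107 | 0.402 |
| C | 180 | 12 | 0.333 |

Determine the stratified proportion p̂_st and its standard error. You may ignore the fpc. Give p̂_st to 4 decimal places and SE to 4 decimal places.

N = 2300; stratum weights W_h = N_h/N.
p̂_st = Σ W_h p̂_h = (940·0.620 + 1180·0.402 + 180·0.333)/2300 = 0.48570
V̂(p̂_st) = Σ W_h² p̂_h(1−p̂_h)/(n_h−1):
  stratum A: (940/2300)²·0.620·0.380/120 = 0.00032794
  stratum B: (1180/2300)²·0.402·0.598/106 = 0.000596939
  stratum C: (180/2300)²·0.333·0.667/11 = 0.000123671
V̂(p̂_st) = 0.00104855; SE = √V̂ = 0.0323813

p̂_st ≈ 0.4857, SE ≈ 0.0324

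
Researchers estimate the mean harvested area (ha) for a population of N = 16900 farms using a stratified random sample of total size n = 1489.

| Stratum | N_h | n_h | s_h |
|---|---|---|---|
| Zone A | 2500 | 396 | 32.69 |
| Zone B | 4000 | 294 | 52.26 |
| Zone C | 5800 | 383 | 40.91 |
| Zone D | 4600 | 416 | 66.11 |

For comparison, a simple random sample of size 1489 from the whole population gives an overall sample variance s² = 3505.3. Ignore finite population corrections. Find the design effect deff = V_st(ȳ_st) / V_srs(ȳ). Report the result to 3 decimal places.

deff ≈ 0.795

V̂(ȳ_st) = Σ W_h² s_h²/n_h, with W_h = N_h/N and N = 16900:
  stratum Zone A: (2500/16900)²·32.69²/396 = 0.0590529
  stratum Zone B: (4000/16900)²·52.26²/294 = 0.520401
  stratum Zone C: (5800/16900)²·40.91²/383 = 0.514686
  stratum Zone D: (4600/16900)²·66.11²/416 = 0.778365
V_st = 1.87251
V_srs = s²/n = 3505.3/1489 = 2.35413
deff = V_st / V_srs = 1.87251/2.35413 = 0.7954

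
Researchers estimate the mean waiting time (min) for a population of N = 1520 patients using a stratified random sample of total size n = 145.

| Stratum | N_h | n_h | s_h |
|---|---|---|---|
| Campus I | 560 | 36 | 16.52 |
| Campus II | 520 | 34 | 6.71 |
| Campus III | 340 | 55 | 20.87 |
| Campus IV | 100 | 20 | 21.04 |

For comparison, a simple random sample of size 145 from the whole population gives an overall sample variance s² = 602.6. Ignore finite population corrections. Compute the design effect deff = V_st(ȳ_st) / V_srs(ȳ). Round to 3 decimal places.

deff ≈ 0.403

V̂(ȳ_st) = Σ W_h² s_h²/n_h, with W_h = N_h/N and N = 1520:
  stratum Campus I: (560/1520)²·16.52²/36 = 1.02898
  stratum Campus II: (520/1520)²·6.71²/34 = 0.154984
  stratum Campus III: (340/1520)²·20.87²/55 = 0.396235
  stratum Campus IV: (100/1520)²·21.04²/20 = 0.0958019
V_st = 1.676
V_srs = s²/n = 602.6/145 = 4.15586
deff = V_st / V_srs = 1.676/4.15586 = 0.4033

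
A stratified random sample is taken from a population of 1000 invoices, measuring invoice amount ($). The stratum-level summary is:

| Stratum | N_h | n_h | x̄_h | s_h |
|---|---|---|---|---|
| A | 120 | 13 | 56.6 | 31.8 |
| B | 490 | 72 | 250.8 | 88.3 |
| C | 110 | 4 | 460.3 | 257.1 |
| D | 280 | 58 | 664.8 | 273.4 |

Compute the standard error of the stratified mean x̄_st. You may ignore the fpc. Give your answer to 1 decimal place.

V̂(x̄_st) = Σ W_h² s_h²/n_h, with W_h = N_h/N and N = 1000:
  stratum A: (120/1000)²·31.8²/13 = 1.12014
  stratum B: (490/1000)²·88.3²/72 = 26.0005
  stratum C: (110/1000)²·257.1²/4 = 199.954
  stratum D: (280/1000)²·273.4²/58 = 101.038
V̂(x̄_st) = 328.112
SE(x̄_st) = √328.112 = 18.1139

SE(x̄_st) ≈ 18.1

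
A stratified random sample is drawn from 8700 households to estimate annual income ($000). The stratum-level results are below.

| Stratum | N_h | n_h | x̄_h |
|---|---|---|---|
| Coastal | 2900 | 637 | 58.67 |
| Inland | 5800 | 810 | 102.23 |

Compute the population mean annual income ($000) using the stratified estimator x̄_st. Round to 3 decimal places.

x̄_st ≈ 87.710

N = Σ N_h = 8700. Stratum weights W_h = N_h/N.
x̄_st = (2900·58.67 + 5800·102.23) / 8700 = 87.71000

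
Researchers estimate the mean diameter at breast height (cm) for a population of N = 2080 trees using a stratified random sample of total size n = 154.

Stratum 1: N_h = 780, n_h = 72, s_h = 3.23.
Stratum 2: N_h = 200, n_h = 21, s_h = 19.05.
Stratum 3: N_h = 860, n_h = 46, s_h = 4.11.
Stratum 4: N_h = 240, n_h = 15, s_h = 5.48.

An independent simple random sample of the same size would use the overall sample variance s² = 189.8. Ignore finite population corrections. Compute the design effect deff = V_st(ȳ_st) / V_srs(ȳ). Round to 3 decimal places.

deff ≈ 0.219

V̂(ȳ_st) = Σ W_h² s_h²/n_h, with W_h = N_h/N and N = 2080:
  stratum 1: (780/2080)²·3.23²/72 = 0.0203768
  stratum 2: (200/2080)²·19.05²/21 = 0.159773
  stratum 3: (860/2080)²·4.11²/46 = 0.0627763
  stratum 4: (240/2080)²·5.48²/15 = 0.0266542
V_st = 0.269581
V_srs = s²/n = 189.8/154 = 1.23247
deff = V_st / V_srs = 0.269581/1.23247 = 0.2187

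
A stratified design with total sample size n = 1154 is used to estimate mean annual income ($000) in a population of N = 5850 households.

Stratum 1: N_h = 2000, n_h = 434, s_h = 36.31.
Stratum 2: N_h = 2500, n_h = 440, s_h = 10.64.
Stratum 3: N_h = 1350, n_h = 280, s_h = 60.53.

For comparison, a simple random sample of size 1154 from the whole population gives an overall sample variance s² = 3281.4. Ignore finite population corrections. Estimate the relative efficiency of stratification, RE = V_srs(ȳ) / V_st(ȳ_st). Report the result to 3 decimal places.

V̂(ȳ_st) = Σ W_h² s_h²/n_h, with W_h = N_h/N and N = 5850:
  stratum 1: (2000/5850)²·36.31²/434 = 0.355068
  stratum 2: (2500/5850)²·10.64²/440 = 0.0469893
  stratum 3: (1350/5850)²·60.53²/280 = 0.69685
V_st = 1.09891
V_srs = s²/n = 3281.4/1154 = 2.8435
Relative efficiency = V_srs / V_st = 2.8435/1.09891 = 2.5876

RE ≈ 2.588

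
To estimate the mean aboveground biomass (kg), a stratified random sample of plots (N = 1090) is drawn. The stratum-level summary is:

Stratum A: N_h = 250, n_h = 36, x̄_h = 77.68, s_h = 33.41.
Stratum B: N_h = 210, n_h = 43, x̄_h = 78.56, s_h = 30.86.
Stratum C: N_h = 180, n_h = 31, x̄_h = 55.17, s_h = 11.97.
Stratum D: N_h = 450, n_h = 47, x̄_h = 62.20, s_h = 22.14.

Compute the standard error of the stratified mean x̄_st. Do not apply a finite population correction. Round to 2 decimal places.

SE(x̄_st) ≈ 2.09

V̂(x̄_st) = Σ W_h² s_h²/n_h, with W_h = N_h/N and N = 1090:
  stratum A: (250/1090)²·33.41²/36 = 1.63109
  stratum B: (210/1090)²·30.86²/43 = 0.82207
  stratum C: (180/1090)²·11.97²/31 = 0.126043
  stratum D: (450/1090)²·22.14²/47 = 1.77758
V̂(x̄_st) = 4.35678
SE(x̄_st) = √4.35678 = 2.08729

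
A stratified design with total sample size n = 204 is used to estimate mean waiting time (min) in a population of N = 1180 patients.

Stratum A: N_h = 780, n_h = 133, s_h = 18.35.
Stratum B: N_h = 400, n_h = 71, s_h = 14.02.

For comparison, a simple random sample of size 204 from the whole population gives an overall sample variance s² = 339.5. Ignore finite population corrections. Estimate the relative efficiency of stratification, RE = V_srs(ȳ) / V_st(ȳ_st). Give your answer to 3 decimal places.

V̂(ȳ_st) = Σ W_h² s_h²/n_h, with W_h = N_h/N and N = 1180:
  stratum A: (780/1180)²·18.35²/133 = 1.10623
  stratum B: (400/1180)²·14.02²/71 = 0.318122
V_st = 1.42435
V_srs = s²/n = 339.5/204 = 1.66422
Relative efficiency = V_srs / V_st = 1.66422/1.42435 = 1.1684

RE ≈ 1.168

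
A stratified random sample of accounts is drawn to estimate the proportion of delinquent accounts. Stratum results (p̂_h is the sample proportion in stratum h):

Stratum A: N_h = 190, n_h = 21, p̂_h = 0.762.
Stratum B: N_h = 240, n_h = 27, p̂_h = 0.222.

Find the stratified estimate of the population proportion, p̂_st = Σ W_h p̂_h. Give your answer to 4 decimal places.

N = 430; stratum weights W_h = N_h/N.
p̂_st = Σ W_h p̂_h = (190·0.762 + 240·0.222)/430 = 0.46060

p̂_st ≈ 0.4606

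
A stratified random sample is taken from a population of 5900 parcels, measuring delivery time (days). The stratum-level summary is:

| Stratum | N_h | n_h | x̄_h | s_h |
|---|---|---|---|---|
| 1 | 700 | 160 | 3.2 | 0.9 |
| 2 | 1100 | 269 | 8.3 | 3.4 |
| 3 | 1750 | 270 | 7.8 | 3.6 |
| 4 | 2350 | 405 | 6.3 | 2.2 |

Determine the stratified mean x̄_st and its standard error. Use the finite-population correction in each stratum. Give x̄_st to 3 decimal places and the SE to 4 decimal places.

x̄_st ≈ 6.750, SE ≈ 0.0795

x̄_st = Σ W_h x̄_h = (700·3.2 + 1100·8.3 + 1750·7.8 + 2350·6.3)/5900 = 6.75000
V̂(x̄_st) = Σ W_h² (1 − n_h/N_h) s_h²/n_h, with W_h = N_h/N and N = 5900:
  stratum 1: (700/5900)²·(1 − 160/700)·0.9²/160 = 5.49734e-05
  stratum 2: (1100/5900)²·(1 − 269/1100)·3.4²/269 = 0.00112848
  stratum 3: (1750/5900)²·(1 − 270/1750)·3.6²/270 = 0.00357139
  stratum 4: (2350/5900)²·(1 − 405/2350)·2.2²/405 = 0.00156918
V̂(x̄_st) = 0.00632403
SE(x̄_st) = √0.00632403 = 0.0795238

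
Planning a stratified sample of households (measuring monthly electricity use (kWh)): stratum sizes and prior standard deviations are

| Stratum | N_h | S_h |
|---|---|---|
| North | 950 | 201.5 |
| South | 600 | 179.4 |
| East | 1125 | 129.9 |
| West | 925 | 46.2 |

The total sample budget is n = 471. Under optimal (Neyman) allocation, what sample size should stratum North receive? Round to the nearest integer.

Neyman allocation: n_h = n · N_h S_h / Σ N_i S_i, with n = 471.
  stratum North: N_h·S_h = 950·201.5 = 191425.00
  stratum South: N_h·S_h = 600·179.4 = 107640.00
  stratum East: N_h·S_h = 1125·129.9 = 146137.50
  stratum West: N_h·S_h = 925·46.2 = 42735.00
Σ N_h S_h = 487937.50
n for stratum North = 471·191425.00/487937.50 = 184.780 → 185

185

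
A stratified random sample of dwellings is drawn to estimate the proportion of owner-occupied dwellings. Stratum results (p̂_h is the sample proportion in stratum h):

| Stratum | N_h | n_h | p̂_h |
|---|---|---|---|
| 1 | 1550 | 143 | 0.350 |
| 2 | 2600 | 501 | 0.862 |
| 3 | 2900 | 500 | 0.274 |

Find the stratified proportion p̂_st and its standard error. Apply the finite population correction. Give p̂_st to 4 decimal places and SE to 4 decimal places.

N = 7050; stratum weights W_h = N_h/N.
p̂_st = Σ W_h p̂_h = (1550·0.350 + 2600·0.862 + 2900·0.274)/7050 = 0.50756
V̂(p̂_st) = Σ W_h² (1 − n_h/N_h) p̂_h(1−p̂_h)/(n_h−1):
  stratum 1: (1550/7050)²·(1 − 143/1550)·0.350·0.650/142 = 7.02976e-05
  stratum 2: (2600/7050)²·(1 − 501/2600)·0.862·0.138/500 = 2.61231e-05
  stratum 3: (2900/7050)²·(1 − 500/2900)·0.274·0.726/499 = 5.58236e-05
V̂(p̂_st) = 0.000152244; SE = √V̂ = 0.0123387

p̂_st ≈ 0.5076, SE ≈ 0.0123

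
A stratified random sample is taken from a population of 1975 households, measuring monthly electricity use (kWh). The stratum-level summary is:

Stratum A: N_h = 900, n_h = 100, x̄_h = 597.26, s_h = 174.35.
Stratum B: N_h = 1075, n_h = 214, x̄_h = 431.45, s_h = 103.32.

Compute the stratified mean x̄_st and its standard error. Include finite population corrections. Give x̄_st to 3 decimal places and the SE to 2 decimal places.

x̄_st = Σ W_h x̄_h = (900·597.26 + 1075·431.45)/1975 = 507.00899
V̂(x̄_st) = Σ W_h² (1 − n_h/N_h) s_h²/n_h, with W_h = N_h/N and N = 1975:
  stratum A: (900/1975)²·(1 − 100/900)·174.35²/100 = 56.1102
  stratum B: (1075/1975)²·(1 − 214/1075)·103.32²/214 = 11.8367
V̂(x̄_st) = 67.947
SE(x̄_st) = √67.947 = 8.243

x̄_st ≈ 507.009, SE ≈ 8.24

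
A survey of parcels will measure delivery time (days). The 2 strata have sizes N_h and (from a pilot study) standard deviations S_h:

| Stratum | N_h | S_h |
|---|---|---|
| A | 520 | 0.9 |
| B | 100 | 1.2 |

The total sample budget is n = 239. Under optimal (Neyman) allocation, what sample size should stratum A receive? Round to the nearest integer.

190

Neyman allocation: n_h = n · N_h S_h / Σ N_i S_i, with n = 239.
  stratum A: N_h·S_h = 520·0.9 = 468.00
  stratum B: N_h·S_h = 100·1.2 = 120.00
Σ N_h S_h = 588.00
n for stratum A = 239·468.00/588.00 = 190.224 → 190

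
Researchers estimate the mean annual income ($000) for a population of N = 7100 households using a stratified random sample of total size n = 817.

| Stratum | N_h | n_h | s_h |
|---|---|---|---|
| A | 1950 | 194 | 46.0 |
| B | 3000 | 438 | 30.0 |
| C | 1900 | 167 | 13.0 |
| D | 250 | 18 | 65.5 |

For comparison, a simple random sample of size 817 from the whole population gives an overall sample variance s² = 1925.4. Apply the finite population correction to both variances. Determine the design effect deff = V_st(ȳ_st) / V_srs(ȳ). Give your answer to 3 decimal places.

V̂(ȳ_st) = Σ W_h² (1 − n_h/N_h) s_h²/n_h, with W_h = N_h/N and N = 7100:
  stratum A: (1950/7100)²·(1 − 194/1950)·46.0²/194 = 0.740894
  stratum B: (3000/7100)²·(1 − 438/3000)·30.0²/438 = 0.313294
  stratum C: (1900/7100)²·(1 − 167/1900)·13.0²/167 = 0.0661006
  stratum D: (250/7100)²·(1 − 18/250)·65.5²/18 = 0.274234
V_st = 1.39452
V_srs = (1 − 817/7100)·1925.4/817 = 2.08549
deff = V_st / V_srs = 1.39452/2.08549 = 0.6687

deff ≈ 0.669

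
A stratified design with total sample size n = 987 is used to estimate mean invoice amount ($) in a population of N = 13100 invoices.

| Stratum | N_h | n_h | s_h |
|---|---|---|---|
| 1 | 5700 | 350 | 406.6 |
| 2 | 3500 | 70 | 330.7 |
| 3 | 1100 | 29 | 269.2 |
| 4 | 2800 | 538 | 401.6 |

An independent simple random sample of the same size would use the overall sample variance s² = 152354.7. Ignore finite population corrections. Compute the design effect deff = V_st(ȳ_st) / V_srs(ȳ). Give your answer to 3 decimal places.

deff ≈ 1.505

V̂(ȳ_st) = Σ W_h² s_h²/n_h, with W_h = N_h/N and N = 13100:
  stratum 1: (5700/13100)²·406.6²/350 = 89.4281
  stratum 2: (3500/13100)²·330.7²/70 = 111.523
  stratum 3: (1100/13100)²·269.2²/29 = 17.6196
  stratum 4: (2800/13100)²·401.6²/538 = 13.6955
V_st = 232.266
V_srs = s²/n = 152354.7/987 = 154.361
deff = V_st / V_srs = 232.266/154.361 = 1.5047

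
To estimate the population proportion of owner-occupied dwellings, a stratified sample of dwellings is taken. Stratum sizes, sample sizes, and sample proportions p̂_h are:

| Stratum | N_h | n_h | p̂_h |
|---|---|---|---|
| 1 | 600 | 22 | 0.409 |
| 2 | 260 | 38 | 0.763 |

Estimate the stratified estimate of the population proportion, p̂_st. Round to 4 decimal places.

p̂_st ≈ 0.5160

N = 860; stratum weights W_h = N_h/N.
p̂_st = Σ W_h p̂_h = (600·0.409 + 260·0.763)/860 = 0.51602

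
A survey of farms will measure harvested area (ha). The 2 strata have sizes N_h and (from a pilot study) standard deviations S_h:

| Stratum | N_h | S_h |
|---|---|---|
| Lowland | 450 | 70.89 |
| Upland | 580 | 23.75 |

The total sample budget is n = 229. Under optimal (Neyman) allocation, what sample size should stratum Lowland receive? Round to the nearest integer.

160

Neyman allocation: n_h = n · N_h S_h / Σ N_i S_i, with n = 229.
  stratum Lowland: N_h·S_h = 450·70.89 = 31900.50
  stratum Upland: N_h·S_h = 580·23.75 = 13775.00
Σ N_h S_h = 45675.50
n for stratum Lowland = 229·31900.50/45675.50 = 159.937 → 160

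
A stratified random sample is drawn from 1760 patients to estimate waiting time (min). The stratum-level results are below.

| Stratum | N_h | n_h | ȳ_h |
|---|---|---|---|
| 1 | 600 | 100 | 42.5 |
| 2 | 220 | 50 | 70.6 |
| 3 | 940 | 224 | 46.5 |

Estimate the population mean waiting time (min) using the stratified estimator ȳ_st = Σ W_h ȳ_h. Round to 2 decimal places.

N = Σ N_h = 1760. Stratum weights W_h = N_h/N.
ȳ_st = (600·42.5 + 220·70.6 + 940·46.5) / 1760 = 48.1489

ȳ_st ≈ 48.15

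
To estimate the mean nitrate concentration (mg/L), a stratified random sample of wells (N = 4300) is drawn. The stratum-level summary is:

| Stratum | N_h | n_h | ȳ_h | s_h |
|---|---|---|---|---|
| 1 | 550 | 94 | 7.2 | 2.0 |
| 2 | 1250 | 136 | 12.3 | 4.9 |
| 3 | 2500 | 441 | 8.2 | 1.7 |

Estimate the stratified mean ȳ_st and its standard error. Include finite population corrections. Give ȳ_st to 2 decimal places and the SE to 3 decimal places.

ȳ_st = Σ W_h ȳ_h = (550·7.2 + 1250·12.3 + 2500·8.2)/4300 = 9.26395
V̂(ȳ_st) = Σ W_h² (1 − n_h/N_h) s_h²/n_h, with W_h = N_h/N and N = 4300:
  stratum 1: (550/4300)²·(1 − 94/550)·2.0²/94 = 0.000577195
  stratum 2: (1250/4300)²·(1 − 136/1250)·4.9²/136 = 0.0132957
  stratum 3: (2500/4300)²·(1 − 441/2500)·1.7²/441 = 0.00182439
V̂(ȳ_st) = 0.0156973
SE(ȳ_st) = √0.0156973 = 0.125289

ȳ_st ≈ 9.26, SE ≈ 0.125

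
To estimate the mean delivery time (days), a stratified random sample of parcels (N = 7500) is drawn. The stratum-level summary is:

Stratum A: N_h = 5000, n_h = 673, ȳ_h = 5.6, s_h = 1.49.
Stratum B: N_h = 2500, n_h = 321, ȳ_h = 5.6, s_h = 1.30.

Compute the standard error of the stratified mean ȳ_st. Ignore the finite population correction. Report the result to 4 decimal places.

V̂(ȳ_st) = Σ W_h² s_h²/n_h, with W_h = N_h/N and N = 7500:
  stratum A: (5000/7500)²·1.49²/673 = 0.00146614
  stratum B: (2500/7500)²·1.30²/321 = 0.000584978
V̂(ȳ_st) = 0.00205112
SE(ȳ_st) = √0.00205112 = 0.0452892

SE(ȳ_st) ≈ 0.0453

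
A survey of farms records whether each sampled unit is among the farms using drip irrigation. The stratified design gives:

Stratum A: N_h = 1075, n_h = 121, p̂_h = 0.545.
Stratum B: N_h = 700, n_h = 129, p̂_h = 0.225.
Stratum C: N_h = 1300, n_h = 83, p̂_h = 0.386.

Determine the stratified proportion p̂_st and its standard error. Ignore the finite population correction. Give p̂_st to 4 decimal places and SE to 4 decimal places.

N = 3075; stratum weights W_h = N_h/N.
p̂_st = Σ W_h p̂_h = (1075·0.545 + 700·0.225 + 1300·0.386)/3075 = 0.40493
V̂(p̂_st) = Σ W_h² p̂_h(1−p̂_h)/(n_h−1):
  stratum A: (1075/3075)²·0.545·0.455/120 = 0.000252553
  stratum B: (700/3075)²·0.225·0.775/128 = 7.0596e-05
  stratum C: (1300/3075)²·0.386·0.614/82 = 0.000516581
V̂(p̂_st) = 0.00083973; SE = √V̂ = 0.0289781

p̂_st ≈ 0.4049, SE ≈ 0.0290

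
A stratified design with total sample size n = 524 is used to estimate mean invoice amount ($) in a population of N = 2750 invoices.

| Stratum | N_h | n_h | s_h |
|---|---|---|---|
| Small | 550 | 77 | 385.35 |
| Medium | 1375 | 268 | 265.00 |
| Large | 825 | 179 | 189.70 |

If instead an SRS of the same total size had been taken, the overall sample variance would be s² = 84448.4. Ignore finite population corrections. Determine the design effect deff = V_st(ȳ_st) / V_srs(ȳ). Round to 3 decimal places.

deff ≈ 0.997

V̂(ȳ_st) = Σ W_h² s_h²/n_h, with W_h = N_h/N and N = 2750:
  stratum Small: (550/2750)²·385.35²/77 = 77.1401
  stratum Medium: (1375/2750)²·265.00²/268 = 65.5084
  stratum Large: (825/2750)²·189.70²/179 = 18.0936
V_st = 160.742
V_srs = s²/n = 84448.4/524 = 161.161
deff = V_st / V_srs = 160.742/161.161 = 0.9974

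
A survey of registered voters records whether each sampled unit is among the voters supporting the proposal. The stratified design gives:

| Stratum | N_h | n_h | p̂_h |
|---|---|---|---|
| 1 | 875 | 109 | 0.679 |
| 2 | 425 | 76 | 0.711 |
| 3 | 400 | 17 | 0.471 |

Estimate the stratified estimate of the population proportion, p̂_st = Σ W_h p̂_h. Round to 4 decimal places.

N = 1700; stratum weights W_h = N_h/N.
p̂_st = Σ W_h p̂_h = (875·0.679 + 425·0.711 + 400·0.471)/1700 = 0.63806

p̂_st ≈ 0.6381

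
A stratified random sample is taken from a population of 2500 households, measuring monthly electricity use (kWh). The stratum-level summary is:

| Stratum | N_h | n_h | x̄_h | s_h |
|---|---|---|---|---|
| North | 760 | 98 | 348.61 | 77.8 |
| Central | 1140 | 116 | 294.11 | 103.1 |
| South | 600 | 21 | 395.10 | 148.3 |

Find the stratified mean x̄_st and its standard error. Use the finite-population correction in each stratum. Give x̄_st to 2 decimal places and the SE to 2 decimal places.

x̄_st = Σ W_h x̄_h = (760·348.61 + 1140·294.11 + 600·395.10)/2500 = 334.91560
V̂(x̄_st) = Σ W_h² (1 − n_h/N_h) s_h²/n_h, with W_h = N_h/N and N = 2500:
  stratum North: (760/2500)²·(1 − 98/760)·77.8²/98 = 4.97193
  stratum Central: (1140/2500)²·(1 − 116/1140)·103.1²/116 = 17.1153
  stratum South: (600/2500)²·(1 − 21/600)·148.3²/21 = 58.212
V̂(x̄_st) = 80.2992
SE(x̄_st) = √80.2992 = 8.96098

x̄_st ≈ 334.92, SE ≈ 8.96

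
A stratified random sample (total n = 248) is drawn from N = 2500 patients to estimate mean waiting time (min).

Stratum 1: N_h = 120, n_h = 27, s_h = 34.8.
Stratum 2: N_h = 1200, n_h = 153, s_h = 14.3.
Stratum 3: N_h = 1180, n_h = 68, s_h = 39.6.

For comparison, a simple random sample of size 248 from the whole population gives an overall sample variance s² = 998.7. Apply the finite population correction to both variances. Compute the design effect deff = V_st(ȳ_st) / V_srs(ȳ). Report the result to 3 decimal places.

V̂(ȳ_st) = Σ W_h² (1 − n_h/N_h) s_h²/n_h, with W_h = N_h/N and N = 2500:
  stratum 1: (120/2500)²·(1 − 27/120)·34.8²/27 = 0.0800901
  stratum 2: (1200/2500)²·(1 − 153/1200)·14.3²/153 = 0.268676
  stratum 3: (1180/2500)²·(1 − 68/1180)·39.6²/68 = 4.84159
V_st = 5.19036
V_srs = (1 − 248/2500)·998.7/248 = 3.62754
deff = V_st / V_srs = 5.19036/3.62754 = 1.4308

deff ≈ 1.431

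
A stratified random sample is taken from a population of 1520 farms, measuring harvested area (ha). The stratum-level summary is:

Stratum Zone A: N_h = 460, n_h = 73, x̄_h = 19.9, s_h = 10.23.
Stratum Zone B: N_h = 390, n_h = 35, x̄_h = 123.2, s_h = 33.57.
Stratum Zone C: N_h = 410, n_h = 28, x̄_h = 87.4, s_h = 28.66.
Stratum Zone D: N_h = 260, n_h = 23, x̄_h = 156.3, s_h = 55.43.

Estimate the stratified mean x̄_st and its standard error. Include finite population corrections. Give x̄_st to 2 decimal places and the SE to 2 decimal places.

x̄_st ≈ 87.94, SE ≈ 2.76

x̄_st = Σ W_h x̄_h = (460·19.9 + 390·123.2 + 410·87.4 + 260·156.3)/1520 = 87.94342
V̂(x̄_st) = Σ W_h² (1 − n_h/N_h) s_h²/n_h, with W_h = N_h/N and N = 1520:
  stratum Zone A: (460/1520)²·(1 − 73/460)·10.23²/73 = 0.110461
  stratum Zone B: (390/1520)²·(1 − 35/390)·33.57²/35 = 1.92948
  stratum Zone C: (410/1520)²·(1 − 28/410)·28.66²/28 = 1.98863
  stratum Zone D: (260/1520)²·(1 − 23/260)·55.43²/23 = 3.56284
V̂(x̄_st) = 7.59141
SE(x̄_st) = √7.59141 = 2.75525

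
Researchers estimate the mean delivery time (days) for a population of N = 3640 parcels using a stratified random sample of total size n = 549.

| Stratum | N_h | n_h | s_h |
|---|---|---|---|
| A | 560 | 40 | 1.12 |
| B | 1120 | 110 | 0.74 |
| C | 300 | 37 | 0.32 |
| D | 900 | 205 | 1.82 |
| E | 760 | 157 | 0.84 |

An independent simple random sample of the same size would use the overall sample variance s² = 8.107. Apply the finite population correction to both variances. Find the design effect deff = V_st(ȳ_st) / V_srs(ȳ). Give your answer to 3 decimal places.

V̂(ȳ_st) = Σ W_h² (1 − n_h/N_h) s_h²/n_h, with W_h = N_h/N and N = 3640:
  stratum A: (560/3640)²·(1 − 40/560)·1.12²/40 = 0.000689231
  stratum B: (1120/3640)²·(1 − 110/1120)·0.74²/110 = 0.000425018
  stratum C: (300/3640)²·(1 − 37/300)·0.32²/37 = 1.64806e-05
  stratum D: (900/3640)²·(1 − 205/900)·1.82²/205 = 0.000762805
  stratum E: (760/3640)²·(1 − 157/760)·0.84²/157 = 0.000155449
V_st = 0.00204898
V_srs = (1 − 549/3640)·8.107/549 = 0.0125397
deff = V_st / V_srs = 0.00204898/0.0125397 = 0.1634

deff ≈ 0.163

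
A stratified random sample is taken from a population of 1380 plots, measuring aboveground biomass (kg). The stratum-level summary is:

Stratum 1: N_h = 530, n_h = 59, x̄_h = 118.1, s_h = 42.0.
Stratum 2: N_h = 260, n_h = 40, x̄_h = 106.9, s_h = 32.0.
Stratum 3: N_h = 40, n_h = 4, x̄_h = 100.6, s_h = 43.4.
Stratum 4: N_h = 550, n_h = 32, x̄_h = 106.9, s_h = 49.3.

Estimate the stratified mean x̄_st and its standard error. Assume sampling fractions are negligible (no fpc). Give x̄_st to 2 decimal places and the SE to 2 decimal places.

x̄_st = Σ W_h x̄_h = (530·118.1 + 260·106.9 + 40·100.6 + 550·106.9)/1380 = 111.01884
V̂(x̄_st) = Σ W_h² s_h²/n_h, with W_h = N_h/N and N = 1380:
  stratum 1: (530/1380)²·42.0²/59 = 4.41002
  stratum 2: (260/1380)²·32.0²/40 = 0.908717
  stratum 3: (40/1380)²·43.4²/4 = 0.395623
  stratum 4: (550/1380)²·49.3²/32 = 12.0645
V̂(x̄_st) = 17.7789
SE(x̄_st) = √17.7789 = 4.2165

x̄_st ≈ 111.02, SE ≈ 4.22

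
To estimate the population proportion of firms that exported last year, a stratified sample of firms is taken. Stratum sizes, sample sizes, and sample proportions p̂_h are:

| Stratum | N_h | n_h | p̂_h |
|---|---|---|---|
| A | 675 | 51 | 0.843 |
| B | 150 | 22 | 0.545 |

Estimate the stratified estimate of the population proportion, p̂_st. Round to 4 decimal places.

N = 825; stratum weights W_h = N_h/N.
p̂_st = Σ W_h p̂_h = (675·0.843 + 150·0.545)/825 = 0.78882

p̂_st ≈ 0.7888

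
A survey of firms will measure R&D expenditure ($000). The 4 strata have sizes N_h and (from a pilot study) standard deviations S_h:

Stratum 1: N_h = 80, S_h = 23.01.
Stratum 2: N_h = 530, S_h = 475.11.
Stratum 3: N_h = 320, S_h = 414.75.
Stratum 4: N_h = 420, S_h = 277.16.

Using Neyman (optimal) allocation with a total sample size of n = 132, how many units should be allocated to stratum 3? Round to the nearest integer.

Neyman allocation: n_h = n · N_h S_h / Σ N_i S_i, with n = 132.
  stratum 1: N_h·S_h = 80·23.01 = 1840.80
  stratum 2: N_h·S_h = 530·475.11 = 251808.30
  stratum 3: N_h·S_h = 320·414.75 = 132720.00
  stratum 4: N_h·S_h = 420·277.16 = 116407.20
Σ N_h S_h = 502776.30
n for stratum 3 = 132·132720.00/502776.30 = 34.845 → 35

35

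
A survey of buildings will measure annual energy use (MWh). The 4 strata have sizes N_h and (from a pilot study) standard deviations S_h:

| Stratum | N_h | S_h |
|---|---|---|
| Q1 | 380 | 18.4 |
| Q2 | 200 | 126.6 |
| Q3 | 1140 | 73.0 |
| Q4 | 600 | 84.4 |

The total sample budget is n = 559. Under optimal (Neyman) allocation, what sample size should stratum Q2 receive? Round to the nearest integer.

85

Neyman allocation: n_h = n · N_h S_h / Σ N_i S_i, with n = 559.
  stratum Q1: N_h·S_h = 380·18.4 = 6992.00
  stratum Q2: N_h·S_h = 200·126.6 = 25320.00
  stratum Q3: N_h·S_h = 1140·73.0 = 83220.00
  stratum Q4: N_h·S_h = 600·84.4 = 50640.00
Σ N_h S_h = 166172.00
n for stratum Q2 = 559·25320.00/166172.00 = 85.176 → 85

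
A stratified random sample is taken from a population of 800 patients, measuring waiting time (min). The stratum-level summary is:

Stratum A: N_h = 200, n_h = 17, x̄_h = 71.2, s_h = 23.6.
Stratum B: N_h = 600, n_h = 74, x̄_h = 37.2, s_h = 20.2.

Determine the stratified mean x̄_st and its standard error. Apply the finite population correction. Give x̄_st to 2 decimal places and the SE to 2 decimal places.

x̄_st ≈ 45.70, SE ≈ 2.14

x̄_st = Σ W_h x̄_h = (200·71.2 + 600·37.2)/800 = 45.70000
V̂(x̄_st) = Σ W_h² (1 − n_h/N_h) s_h²/n_h, with W_h = N_h/N and N = 800:
  stratum A: (200/800)²·(1 − 17/200)·23.6²/17 = 1.8736
  stratum B: (600/800)²·(1 − 74/600)·20.2²/74 = 2.71912
V̂(x̄_st) = 4.59271
SE(x̄_st) = √4.59271 = 2.14306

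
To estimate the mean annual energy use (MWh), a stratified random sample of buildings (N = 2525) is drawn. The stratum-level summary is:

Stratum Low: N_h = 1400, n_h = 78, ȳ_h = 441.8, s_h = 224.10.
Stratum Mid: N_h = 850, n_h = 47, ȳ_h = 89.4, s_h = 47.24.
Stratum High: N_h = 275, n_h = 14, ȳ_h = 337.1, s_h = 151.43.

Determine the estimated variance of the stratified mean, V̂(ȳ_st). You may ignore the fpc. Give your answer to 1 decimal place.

V̂(ȳ_st) ≈ 222.7

V̂(ȳ_st) = Σ W_h² s_h²/n_h, with W_h = N_h/N and N = 2525:
  stratum Low: (1400/2525)²·224.10²/78 = 197.935
  stratum Mid: (850/2525)²·47.24²/47 = 5.38068
  stratum High: (275/2525)²·151.43²/14 = 19.4285
V̂(ȳ_st) = 222.744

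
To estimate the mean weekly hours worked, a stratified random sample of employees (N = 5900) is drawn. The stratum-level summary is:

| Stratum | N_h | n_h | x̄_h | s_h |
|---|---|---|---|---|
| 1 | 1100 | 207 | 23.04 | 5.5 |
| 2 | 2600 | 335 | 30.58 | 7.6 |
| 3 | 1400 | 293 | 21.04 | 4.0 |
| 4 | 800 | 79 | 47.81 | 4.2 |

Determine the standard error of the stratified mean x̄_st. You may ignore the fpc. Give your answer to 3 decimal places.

V̂(x̄_st) = Σ W_h² s_h²/n_h, with W_h = N_h/N and N = 5900:
  stratum 1: (1100/5900)²·5.5²/207 = 0.00507968
  stratum 2: (2600/5900)²·7.6²/335 = 0.0334831
  stratum 3: (1400/5900)²·4.0²/293 = 0.00307471
  stratum 4: (800/5900)²·4.2²/79 = 0.00410532
V̂(x̄_st) = 0.0457428
SE(x̄_st) = √0.0457428 = 0.213876

SE(x̄_st) ≈ 0.214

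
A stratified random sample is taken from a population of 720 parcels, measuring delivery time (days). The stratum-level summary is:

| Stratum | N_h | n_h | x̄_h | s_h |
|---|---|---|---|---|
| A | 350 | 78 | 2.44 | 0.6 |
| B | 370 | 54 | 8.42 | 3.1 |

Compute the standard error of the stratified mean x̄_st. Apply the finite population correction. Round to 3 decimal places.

V̂(x̄_st) = Σ W_h² (1 − n_h/N_h) s_h²/n_h, with W_h = N_h/N and N = 720:
  stratum A: (350/720)²·(1 − 78/350)·0.6²/78 = 0.000847578
  stratum B: (370/720)²·(1 − 54/370)·3.1²/54 = 0.0401378
V̂(x̄_st) = 0.0409854
SE(x̄_st) = √0.0409854 = 0.202448

SE(x̄_st) ≈ 0.202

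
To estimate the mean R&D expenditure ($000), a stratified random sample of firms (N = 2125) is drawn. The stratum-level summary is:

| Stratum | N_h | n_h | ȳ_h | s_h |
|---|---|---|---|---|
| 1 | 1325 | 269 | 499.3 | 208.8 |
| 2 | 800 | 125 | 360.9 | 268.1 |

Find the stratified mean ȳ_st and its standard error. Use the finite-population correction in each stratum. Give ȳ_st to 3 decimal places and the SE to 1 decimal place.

ȳ_st = Σ W_h ȳ_h = (1325·499.3 + 800·360.9)/2125 = 447.19647
V̂(ȳ_st) = Σ W_h² (1 − n_h/N_h) s_h²/n_h, with W_h = N_h/N and N = 2125:
  stratum 1: (1325/2125)²·(1 − 269/1325)·208.8²/269 = 50.2193
  stratum 2: (800/2125)²·(1 − 125/800)·268.1²/125 = 68.7637
V̂(ȳ_st) = 118.983
SE(ȳ_st) = √118.983 = 10.9079

ȳ_st ≈ 447.196, SE ≈ 10.9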